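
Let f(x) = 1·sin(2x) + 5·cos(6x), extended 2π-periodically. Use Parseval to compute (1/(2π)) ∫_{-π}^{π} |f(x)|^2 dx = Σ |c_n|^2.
Σ |c_n|^2 = 13

Expand |f|^2 and use orthogonality of {sin(nx), cos(mx)} on [-π, π]:
  ∫_{-π}^{π} sin(nx)^2 dx = π, ∫ cos(mx)^2 dx = π, and cross terms integrate to 0.
So ∫_{-π}^{π} f(x)^2 dx = 1^2 · π + 5^2 · π = (1 + 25)π.
Divide by 2π: (1 + 25)/2 = 13.
By Parseval, this equals Σ |c_n|^2.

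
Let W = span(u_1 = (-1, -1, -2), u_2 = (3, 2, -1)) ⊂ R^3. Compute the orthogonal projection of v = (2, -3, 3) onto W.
proj_W(v) = (-4/15, 13/75, 191/75)

Set up U = [u_1 | ... | u_2] ∈ R^(3×2). The projector onto W = col(U) is P = U (U^T U)^(-1) U^T.
Compute U^T U =
  [6, -3]
  [-3, 14],
and U^T v = (-5, -3).
Solve U^T U · c = U^T v for the coefficients: c = (-79/75, -11/25). The projection is proj_W(v) = U c.
Check: (v - proj_W(v)) · u_1 = 0  (should be 0).
Check: (v - proj_W(v)) · u_2 = 0  (should be 0).
Result: proj_W(v) = (-4/15, 13/75, 191/75).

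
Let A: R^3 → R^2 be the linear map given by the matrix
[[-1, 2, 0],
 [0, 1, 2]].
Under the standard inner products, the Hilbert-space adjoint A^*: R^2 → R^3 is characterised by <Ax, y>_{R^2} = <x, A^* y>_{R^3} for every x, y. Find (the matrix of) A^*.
A^* = A^T =
[[-1, 0],
 [2, 1],
 [0, 2]]

For real matrices with standard dot products, the defining identity <Ax, y> = <x, A^* y> gives (Ax)^T y = x^T (A^*) y, i.e. x^T A^T y = x^T (A^*) y. Since this holds for all x, y, we must have A^* = A^T. Therefore
A^* =
[[-1, 0],
 [2, 1],
 [0, 2]].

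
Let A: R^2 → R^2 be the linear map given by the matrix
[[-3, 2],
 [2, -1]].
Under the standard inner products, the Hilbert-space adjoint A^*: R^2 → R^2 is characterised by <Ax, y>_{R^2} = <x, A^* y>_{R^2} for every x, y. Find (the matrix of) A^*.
A^* = A^T =
[[-3, 2],
 [2, -1]]

For real matrices with standard dot products, the defining identity <Ax, y> = <x, A^* y> gives (Ax)^T y = x^T (A^*) y, i.e. x^T A^T y = x^T (A^*) y. Since this holds for all x, y, we must have A^* = A^T. Therefore
A^* =
[[-3, 2],
 [2, -1]].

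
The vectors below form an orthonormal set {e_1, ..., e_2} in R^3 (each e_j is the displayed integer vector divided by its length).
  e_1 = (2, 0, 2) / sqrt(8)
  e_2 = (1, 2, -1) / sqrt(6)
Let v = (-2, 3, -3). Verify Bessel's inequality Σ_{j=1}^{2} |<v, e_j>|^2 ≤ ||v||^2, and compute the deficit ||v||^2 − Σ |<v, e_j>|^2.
Σ |<v, e_j>|^2 = 62/3; ||v||^2 = 22; deficit = 4/3

Write each e_j = u_j / sqrt(<u_j, u_j>) where u_j is the displayed integer vector. Then <v, e_j> = <v, u_j> / sqrt(<u_j, u_j>), so |<v, e_j>|^2 = <v, u_j>^2 / <u_j, u_j>.
Coefficients: <v, e_1> = -10/sqrt(8), <v, e_2> = 7/sqrt(6).
Square and sum: Σ |<v, e_j>|^2 = 62/3.
Compute ||v||^2 = v·v = 22.
Deficit = 22 − 62/3 = 4/3 ≥ 0, confirming Bessel's inequality. (The deficit equals ||v − Σ <v,e_j> e_j||^2, the squared distance from v to span{e_j}.)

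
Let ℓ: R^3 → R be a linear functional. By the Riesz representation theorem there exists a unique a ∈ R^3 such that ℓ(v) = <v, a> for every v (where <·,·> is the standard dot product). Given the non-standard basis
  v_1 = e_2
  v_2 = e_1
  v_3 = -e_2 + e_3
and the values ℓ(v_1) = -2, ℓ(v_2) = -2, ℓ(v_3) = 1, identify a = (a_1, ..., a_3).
a = (-2, -2, -1)

Write a = (a_1, ..., a_3) in the standard basis. For each basis vector v_i, ℓ(v_i) = <v_i, a> is a linear equation in the a_j's. Collect the n equations into a matrix system V a = ℓ, where row i of V is v_i (expressed in the standard basis). Since V is invertible (lower-triangular with 1s on the diagonal, up to permutation), solve by back-substitution:
  V =
[[0, 1, 0],
 [1, 0, 0],
 [0, -1, 1]]
  V a = (-2, -2, 1)
Solving gives a = (-2, -2, -1).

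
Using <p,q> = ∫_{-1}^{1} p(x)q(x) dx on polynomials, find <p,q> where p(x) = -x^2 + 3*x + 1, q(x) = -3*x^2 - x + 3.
<p,q> = 6/5

Expand the product: p(x)·q(x) = 3*x^4 - 8*x^3 - 9*x^2 + 8*x + 3.
∫_{-1}^{1} of each monomial x^k gives [2/(k+1) if k even, 0 if k odd]. Integrating term-by-term (or equivalently evaluating the antiderivative F(x) = 3*x^5/5 - 2*x^4 - 3*x^3 + 4*x^2 + 3*x at the endpoints):
  F(1) − F(−1) = 13/5 − (7/5) = 6/5.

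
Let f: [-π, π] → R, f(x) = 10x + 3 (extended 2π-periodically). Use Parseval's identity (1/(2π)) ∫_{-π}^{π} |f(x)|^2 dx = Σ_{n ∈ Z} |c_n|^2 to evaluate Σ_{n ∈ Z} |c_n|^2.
Σ |c_n|^2 = 100π^2/3 + 9

Expand and integrate term by term over [-π, π]:
  ∫ (10x)^2 dx = 100·(2π^3/3); ∫ 2·10·(3)·x dx = 0 (odd integrand); ∫ 3^2 dx = 9·2π.
So (1/(2π)) ∫_{-π}^{π} (10x + 3)^2 dx = 100π^2/3 + 9 = 100π^2/3 + 9.
Parseval ⇒ Σ |c_n|^2 = 100π^2/3 + 9.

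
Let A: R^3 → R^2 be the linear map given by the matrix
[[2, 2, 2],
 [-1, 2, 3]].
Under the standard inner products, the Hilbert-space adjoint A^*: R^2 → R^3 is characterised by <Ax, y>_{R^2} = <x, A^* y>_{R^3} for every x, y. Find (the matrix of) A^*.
A^* = A^T =
[[2, -1],
 [2, 2],
 [2, 3]]

For real matrices with standard dot products, the defining identity <Ax, y> = <x, A^* y> gives (Ax)^T y = x^T (A^*) y, i.e. x^T A^T y = x^T (A^*) y. Since this holds for all x, y, we must have A^* = A^T. Therefore
A^* =
[[2, -1],
 [2, 2],
 [2, 3]].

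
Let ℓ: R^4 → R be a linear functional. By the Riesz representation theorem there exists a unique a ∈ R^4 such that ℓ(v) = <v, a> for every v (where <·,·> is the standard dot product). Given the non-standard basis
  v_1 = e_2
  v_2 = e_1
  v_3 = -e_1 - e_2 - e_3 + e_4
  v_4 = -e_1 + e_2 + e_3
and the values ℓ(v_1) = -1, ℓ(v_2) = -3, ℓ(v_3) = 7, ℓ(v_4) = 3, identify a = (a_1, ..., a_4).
a = (-3, -1, 1, 4)

Write a = (a_1, ..., a_4) in the standard basis. For each basis vector v_i, ℓ(v_i) = <v_i, a> is a linear equation in the a_j's. Collect the n equations into a matrix system V a = ℓ, where row i of V is v_i (expressed in the standard basis). Since V is invertible (lower-triangular with 1s on the diagonal, up to permutation), solve by back-substitution:
  V =
[[0, 1, 0, 0],
 [1, 0, 0, 0],
 [-1, -1, -1, 1],
 [-1, 1, 1, 0]]
  V a = (-1, -3, 7, 3)
Solving gives a = (-3, -1, 1, 4).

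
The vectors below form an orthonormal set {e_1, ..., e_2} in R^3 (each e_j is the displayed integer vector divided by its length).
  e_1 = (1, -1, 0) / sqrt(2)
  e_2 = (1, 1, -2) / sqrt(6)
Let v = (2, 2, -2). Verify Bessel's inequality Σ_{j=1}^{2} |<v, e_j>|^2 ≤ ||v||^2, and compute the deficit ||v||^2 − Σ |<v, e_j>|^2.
Σ |<v, e_j>|^2 = 32/3; ||v||^2 = 12; deficit = 4/3

Write each e_j = u_j / sqrt(<u_j, u_j>) where u_j is the displayed integer vector. Then <v, e_j> = <v, u_j> / sqrt(<u_j, u_j>), so |<v, e_j>|^2 = <v, u_j>^2 / <u_j, u_j>.
Coefficients: <v, e_1> = 0/sqrt(2), <v, e_2> = 8/sqrt(6).
Square and sum: Σ |<v, e_j>|^2 = 32/3.
Compute ||v||^2 = v·v = 12.
Deficit = 12 − 32/3 = 4/3 ≥ 0, confirming Bessel's inequality. (The deficit equals ||v − Σ <v,e_j> e_j||^2, the squared distance from v to span{e_j}.)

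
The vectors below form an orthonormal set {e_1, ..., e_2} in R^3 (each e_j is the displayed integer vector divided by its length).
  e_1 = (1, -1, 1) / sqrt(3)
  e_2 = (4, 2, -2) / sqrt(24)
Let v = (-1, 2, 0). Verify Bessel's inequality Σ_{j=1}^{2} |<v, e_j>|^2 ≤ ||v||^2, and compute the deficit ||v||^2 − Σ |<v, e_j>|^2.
Σ |<v, e_j>|^2 = 3; ||v||^2 = 5; deficit = 2

Write each e_j = u_j / sqrt(<u_j, u_j>) where u_j is the displayed integer vector. Then <v, e_j> = <v, u_j> / sqrt(<u_j, u_j>), so |<v, e_j>|^2 = <v, u_j>^2 / <u_j, u_j>.
Coefficients: <v, e_1> = -3/sqrt(3), <v, e_2> = 0/sqrt(24).
Square and sum: Σ |<v, e_j>|^2 = 3.
Compute ||v||^2 = v·v = 5.
Deficit = 5 − 3 = 2 ≥ 0, confirming Bessel's inequality. (The deficit equals ||v − Σ <v,e_j> e_j||^2, the squared distance from v to span{e_j}.)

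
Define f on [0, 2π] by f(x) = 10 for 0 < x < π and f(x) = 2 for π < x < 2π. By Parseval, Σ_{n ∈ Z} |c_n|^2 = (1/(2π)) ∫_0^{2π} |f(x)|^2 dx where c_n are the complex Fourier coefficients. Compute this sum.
Σ |c_n|^2 = 52

Parseval equates the L^2 energy of f (normalised by 1/(2π)) with the ℓ^2 sum of its Fourier coefficients: (1/(2π)) ∫_0^{2π} |f|^2 = Σ |c_n|^2.
Compute the left side: (1/(2π)) [∫_0^π 10^2 dx + ∫_π^{2π} 2^2 dx] = (1/(2π)) · (100π + 4π) = (100 + 4)/2 = 52.
So Σ_{n ∈ Z} |c_n|^2 = 52.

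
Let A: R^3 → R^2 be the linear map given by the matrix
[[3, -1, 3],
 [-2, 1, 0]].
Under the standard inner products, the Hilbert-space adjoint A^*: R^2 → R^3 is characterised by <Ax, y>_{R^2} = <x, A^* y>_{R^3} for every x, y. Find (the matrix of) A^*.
A^* = A^T =
[[3, -2],
 [-1, 1],
 [3, 0]]

For real matrices with standard dot products, the defining identity <Ax, y> = <x, A^* y> gives (Ax)^T y = x^T (A^*) y, i.e. x^T A^T y = x^T (A^*) y. Since this holds for all x, y, we must have A^* = A^T. Therefore
A^* =
[[3, -2],
 [-1, 1],
 [3, 0]].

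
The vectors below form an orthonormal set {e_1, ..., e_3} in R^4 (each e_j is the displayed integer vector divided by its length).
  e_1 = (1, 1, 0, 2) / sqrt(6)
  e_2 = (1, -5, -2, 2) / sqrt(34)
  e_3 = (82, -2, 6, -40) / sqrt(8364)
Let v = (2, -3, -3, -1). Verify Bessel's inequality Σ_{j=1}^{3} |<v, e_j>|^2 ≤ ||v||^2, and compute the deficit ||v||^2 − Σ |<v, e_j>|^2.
Σ |<v, e_j>|^2 = 774/41; ||v||^2 = 23; deficit = 169/41

Write each e_j = u_j / sqrt(<u_j, u_j>) where u_j is the displayed integer vector. Then <v, e_j> = <v, u_j> / sqrt(<u_j, u_j>), so |<v, e_j>|^2 = <v, u_j>^2 / <u_j, u_j>.
Coefficients: <v, e_1> = -3/sqrt(6), <v, e_2> = 21/sqrt(34), <v, e_3> = 192/sqrt(8364).
Square and sum: Σ |<v, e_j>|^2 = 774/41.
Compute ||v||^2 = v·v = 23.
Deficit = 23 − 774/41 = 169/41 ≥ 0, confirming Bessel's inequality. (The deficit equals ||v − Σ <v,e_j> e_j||^2, the squared distance from v to span{e_j}.)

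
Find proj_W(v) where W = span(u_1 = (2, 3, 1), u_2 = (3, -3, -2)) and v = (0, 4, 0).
proj_W(v) = (84/283, 936/283, 420/283)

Set up U = [u_1 | ... | u_2] ∈ R^(3×2). The projector onto W = col(U) is P = U (U^T U)^(-1) U^T.
Compute U^T U =
  [14, -5]
  [-5, 22],
and U^T v = (12, -12).
Solve U^T U · c = U^T v for the coefficients: c = (204/283, -108/283). The projection is proj_W(v) = U c.
Check: (v - proj_W(v)) · u_1 = 0  (should be 0).
Check: (v - proj_W(v)) · u_2 = 0  (should be 0).
Result: proj_W(v) = (84/283, 936/283, 420/283).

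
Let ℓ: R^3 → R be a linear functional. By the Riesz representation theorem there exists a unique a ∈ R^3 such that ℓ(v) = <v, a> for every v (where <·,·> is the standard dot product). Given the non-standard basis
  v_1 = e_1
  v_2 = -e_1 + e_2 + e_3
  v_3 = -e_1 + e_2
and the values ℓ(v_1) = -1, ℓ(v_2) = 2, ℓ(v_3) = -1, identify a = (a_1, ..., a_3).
a = (-1, -2, 3)

Write a = (a_1, ..., a_3) in the standard basis. For each basis vector v_i, ℓ(v_i) = <v_i, a> is a linear equation in the a_j's. Collect the n equations into a matrix system V a = ℓ, where row i of V is v_i (expressed in the standard basis). Since V is invertible (lower-triangular with 1s on the diagonal, up to permutation), solve by back-substitution:
  V =
[[1, 0, 0],
 [-1, 1, 1],
 [-1, 1, 0]]
  V a = (-1, 2, -1)
Solving gives a = (-1, -2, 3).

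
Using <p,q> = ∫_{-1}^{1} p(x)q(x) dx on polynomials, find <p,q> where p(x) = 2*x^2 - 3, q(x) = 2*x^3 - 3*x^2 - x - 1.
<p,q> = 124/15

Expand the product: p(x)·q(x) = 4*x^5 - 6*x^4 - 8*x^3 + 7*x^2 + 3*x + 3.
∫_{-1}^{1} of each monomial x^k gives [2/(k+1) if k even, 0 if k odd]. Integrating term-by-term (or equivalently evaluating the antiderivative F(x) = 2*x^6/3 - 6*x^5/5 - 2*x^4 + 7*x^3/3 + 3*x^2/2 + 3*x at the endpoints):
  F(1) − F(−1) = 43/10 − (-119/30) = 124/15.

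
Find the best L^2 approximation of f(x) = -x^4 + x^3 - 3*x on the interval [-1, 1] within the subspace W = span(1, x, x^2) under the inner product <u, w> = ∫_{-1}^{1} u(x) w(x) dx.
g(x) = -6*x^2/7 - 12*x/5 + 3/35

The best approximation g ∈ W is the orthogonal projection of f onto W. Writing g = a_0 + a_1 x + a_2 x^2, the coefficients solve the normal equations G · a = b where
  G_{ij} = <φ_i, φ_j> and b_i = <f, φ_i>, with φ_0 = 1, φ_1 = x, φ_2 = x^2.
G =
  [2, 0, 2/3]
  [0, 2/3, 0]
  [2/3, 0, 2/5],
b = (-2/5, -8/5, -2/7).
Solving gives a_0 = 3/35, a_1 = -12/5, a_2 = -6/7, so
  g(x) = -6*x^2/7 - 12*x/5 + 3/35.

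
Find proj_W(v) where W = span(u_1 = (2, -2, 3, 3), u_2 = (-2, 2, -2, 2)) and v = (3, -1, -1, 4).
proj_W(v) = (25/44, -25/44, 61/44, 155/44)

Set up U = [u_1 | ... | u_2] ∈ R^(4×2). The projector onto W = col(U) is P = U (U^T U)^(-1) U^T.
Compute U^T U =
  [26, -8]
  [-8, 16],
and U^T v = (17, 2).
Solve U^T U · c = U^T v for the coefficients: c = (9/11, 47/88). The projection is proj_W(v) = U c.
Check: (v - proj_W(v)) · u_1 = 0  (should be 0).
Check: (v - proj_W(v)) · u_2 = 0  (should be 0).
Result: proj_W(v) = (25/44, -25/44, 61/44, 155/44).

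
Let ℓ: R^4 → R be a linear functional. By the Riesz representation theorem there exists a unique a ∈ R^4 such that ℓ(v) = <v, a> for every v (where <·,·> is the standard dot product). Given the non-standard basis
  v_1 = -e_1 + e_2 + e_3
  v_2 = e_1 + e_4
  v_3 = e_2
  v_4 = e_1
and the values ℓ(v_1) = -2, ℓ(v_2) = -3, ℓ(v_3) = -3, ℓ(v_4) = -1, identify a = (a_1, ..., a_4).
a = (-1, -3, 0, -2)

Write a = (a_1, ..., a_4) in the standard basis. For each basis vector v_i, ℓ(v_i) = <v_i, a> is a linear equation in the a_j's. Collect the n equations into a matrix system V a = ℓ, where row i of V is v_i (expressed in the standard basis). Since V is invertible (lower-triangular with 1s on the diagonal, up to permutation), solve by back-substitution:
  V =
[[-1, 1, 1, 0],
 [1, 0, 0, 1],
 [0, 1, 0, 0],
 [1, 0, 0, 0]]
  V a = (-2, -3, -3, -1)
Solving gives a = (-1, -3, 0, -2).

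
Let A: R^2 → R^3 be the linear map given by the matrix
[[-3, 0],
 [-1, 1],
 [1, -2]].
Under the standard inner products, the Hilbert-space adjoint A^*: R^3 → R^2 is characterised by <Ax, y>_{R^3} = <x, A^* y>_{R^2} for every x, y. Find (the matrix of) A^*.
A^* = A^T =
[[-3, -1, 1],
 [0, 1, -2]]

For real matrices with standard dot products, the defining identity <Ax, y> = <x, A^* y> gives (Ax)^T y = x^T (A^*) y, i.e. x^T A^T y = x^T (A^*) y. Since this holds for all x, y, we must have A^* = A^T. Therefore
A^* =
[[-3, -1, 1],
 [0, 1, -2]].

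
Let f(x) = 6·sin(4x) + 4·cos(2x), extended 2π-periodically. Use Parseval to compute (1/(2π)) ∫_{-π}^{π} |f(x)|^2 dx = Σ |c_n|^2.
Σ |c_n|^2 = 26

Expand |f|^2 and use orthogonality of {sin(nx), cos(mx)} on [-π, π]:
  ∫_{-π}^{π} sin(nx)^2 dx = π, ∫ cos(mx)^2 dx = π, and cross terms integrate to 0.
So ∫_{-π}^{π} f(x)^2 dx = 6^2 · π + 4^2 · π = (36 + 16)π.
Divide by 2π: (36 + 16)/2 = 26.
By Parseval, this equals Σ |c_n|^2.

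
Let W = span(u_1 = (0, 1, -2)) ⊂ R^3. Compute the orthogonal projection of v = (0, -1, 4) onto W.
proj_W(v) = (0, -9/5, 18/5)

Set up U = [u_1 | ... | u_1] ∈ R^(3×1). The projector onto W = col(U) is P = U (U^T U)^(-1) U^T.
Compute U^T U =
  [5],
and U^T v = (-9).
Solve U^T U · c = U^T v for the coefficients: c = (-9/5). The projection is proj_W(v) = U c.
Check: (v - proj_W(v)) · u_1 = 0  (should be 0).
Result: proj_W(v) = (0, -9/5, 18/5).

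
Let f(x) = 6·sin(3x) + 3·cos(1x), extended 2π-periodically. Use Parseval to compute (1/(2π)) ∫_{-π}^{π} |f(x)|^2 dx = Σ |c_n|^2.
Σ |c_n|^2 = 45/2

Expand |f|^2 and use orthogonality of {sin(nx), cos(mx)} on [-π, π]:
  ∫_{-π}^{π} sin(nx)^2 dx = π, ∫ cos(mx)^2 dx = π, and cross terms integrate to 0.
So ∫_{-π}^{π} f(x)^2 dx = 6^2 · π + 3^2 · π = (36 + 9)π.
Divide by 2π: (36 + 9)/2 = 45/2.
By Parseval, this equals Σ |c_n|^2.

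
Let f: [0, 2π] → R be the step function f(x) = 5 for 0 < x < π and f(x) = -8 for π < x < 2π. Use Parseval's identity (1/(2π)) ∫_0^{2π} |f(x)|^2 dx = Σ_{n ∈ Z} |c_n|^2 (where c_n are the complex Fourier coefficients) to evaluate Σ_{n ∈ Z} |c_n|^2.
Σ |c_n|^2 = 89/2

Parseval equates the L^2 energy of f (normalised by 1/(2π)) with the ℓ^2 sum of its Fourier coefficients: (1/(2π)) ∫_0^{2π} |f|^2 = Σ |c_n|^2.
Compute the left side: (1/(2π)) [∫_0^π 5^2 dx + ∫_π^{2π} (-8)^2 dx] = (1/(2π)) · (25π + 64π) = (25 + 64)/2 = 89/2.
So Σ_{n ∈ Z} |c_n|^2 = 89/2.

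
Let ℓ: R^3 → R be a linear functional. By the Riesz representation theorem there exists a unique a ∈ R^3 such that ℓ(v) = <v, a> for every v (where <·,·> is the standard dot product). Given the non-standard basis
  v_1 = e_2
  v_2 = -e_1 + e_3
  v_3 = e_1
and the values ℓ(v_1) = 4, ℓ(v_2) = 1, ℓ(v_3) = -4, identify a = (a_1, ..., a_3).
a = (-4, 4, -3)

Write a = (a_1, ..., a_3) in the standard basis. For each basis vector v_i, ℓ(v_i) = <v_i, a> is a linear equation in the a_j's. Collect the n equations into a matrix system V a = ℓ, where row i of V is v_i (expressed in the standard basis). Since V is invertible (lower-triangular with 1s on the diagonal, up to permutation), solve by back-substitution:
  V =
[[0, 1, 0],
 [-1, 0, 1],
 [1, 0, 0]]
  V a = (4, 1, -4)
Solving gives a = (-4, 4, -3).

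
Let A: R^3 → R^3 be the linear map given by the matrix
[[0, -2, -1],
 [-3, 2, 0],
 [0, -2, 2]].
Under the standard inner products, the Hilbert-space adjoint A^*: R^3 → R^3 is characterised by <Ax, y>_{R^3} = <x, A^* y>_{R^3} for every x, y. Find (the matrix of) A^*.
A^* = A^T =
[[0, -3, 0],
 [-2, 2, -2],
 [-1, 0, 2]]

For real matrices with standard dot products, the defining identity <Ax, y> = <x, A^* y> gives (Ax)^T y = x^T (A^*) y, i.e. x^T A^T y = x^T (A^*) y. Since this holds for all x, y, we must have A^* = A^T. Therefore
A^* =
[[0, -3, 0],
 [-2, 2, -2],
 [-1, 0, 2]].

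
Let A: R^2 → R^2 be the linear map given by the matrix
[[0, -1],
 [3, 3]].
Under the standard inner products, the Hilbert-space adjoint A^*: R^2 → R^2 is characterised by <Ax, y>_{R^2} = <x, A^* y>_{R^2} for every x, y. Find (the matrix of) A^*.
A^* = A^T =
[[0, 3],
 [-1, 3]]

For real matrices with standard dot products, the defining identity <Ax, y> = <x, A^* y> gives (Ax)^T y = x^T (A^*) y, i.e. x^T A^T y = x^T (A^*) y. Since this holds for all x, y, we must have A^* = A^T. Therefore
A^* =
[[0, 3],
 [-1, 3]].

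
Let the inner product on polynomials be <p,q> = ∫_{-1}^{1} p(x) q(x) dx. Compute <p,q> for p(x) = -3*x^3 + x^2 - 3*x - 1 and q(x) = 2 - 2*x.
<p,q> = 56/15

Expand the product: p(x)·q(x) = 6*x^4 - 8*x^3 + 8*x^2 - 4*x - 2.
∫_{-1}^{1} of each monomial x^k gives [2/(k+1) if k even, 0 if k odd]. Integrating term-by-term (or equivalently evaluating the antiderivative F(x) = 6*x^5/5 - 2*x^4 + 8*x^3/3 - 2*x^2 - 2*x at the endpoints):
  F(1) − F(−1) = -32/15 − (-88/15) = 56/15.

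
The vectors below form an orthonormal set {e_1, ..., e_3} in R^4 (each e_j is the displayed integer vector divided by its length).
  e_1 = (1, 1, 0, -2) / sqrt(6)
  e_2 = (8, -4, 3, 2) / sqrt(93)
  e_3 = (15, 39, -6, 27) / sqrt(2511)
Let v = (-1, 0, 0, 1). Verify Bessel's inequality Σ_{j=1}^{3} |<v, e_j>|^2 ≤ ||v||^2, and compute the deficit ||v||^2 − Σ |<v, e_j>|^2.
Σ |<v, e_j>|^2 = 35/18; ||v||^2 = 2; deficit = 1/18

Write each e_j = u_j / sqrt(<u_j, u_j>) where u_j is the displayed integer vector. Then <v, e_j> = <v, u_j> / sqrt(<u_j, u_j>), so |<v, e_j>|^2 = <v, u_j>^2 / <u_j, u_j>.
Coefficients: <v, e_1> = -3/sqrt(6), <v, e_2> = -6/sqrt(93), <v, e_3> = 12/sqrt(2511).
Square and sum: Σ |<v, e_j>|^2 = 35/18.
Compute ||v||^2 = v·v = 2.
Deficit = 2 − 35/18 = 1/18 ≥ 0, confirming Bessel's inequality. (The deficit equals ||v − Σ <v,e_j> e_j||^2, the squared distance from v to span{e_j}.)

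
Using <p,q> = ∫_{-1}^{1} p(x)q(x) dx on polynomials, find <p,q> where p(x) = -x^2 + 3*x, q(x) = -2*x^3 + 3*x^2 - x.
<p,q> = -28/5

Expand the product: p(x)·q(x) = 2*x^5 - 9*x^4 + 10*x^3 - 3*x^2.
∫_{-1}^{1} of each monomial x^k gives [2/(k+1) if k even, 0 if k odd]. Integrating term-by-term (or equivalently evaluating the antiderivative F(x) = x^6/3 - 9*x^5/5 + 5*x^4/2 - x^3 at the endpoints):
  F(1) − F(−1) = 1/30 − (169/30) = -28/5.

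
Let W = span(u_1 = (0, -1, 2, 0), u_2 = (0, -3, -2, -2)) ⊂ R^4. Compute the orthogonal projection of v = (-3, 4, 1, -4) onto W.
proj_W(v) = (0, 34/21, -4/21, 16/21)

Set up U = [u_1 | ... | u_2] ∈ R^(4×2). The projector onto W = col(U) is P = U (U^T U)^(-1) U^T.
Compute U^T U =
  [5, -1]
  [-1, 17],
and U^T v = (-2, -6).
Solve U^T U · c = U^T v for the coefficients: c = (-10/21, -8/21). The projection is proj_W(v) = U c.
Check: (v - proj_W(v)) · u_1 = 0  (should be 0).
Check: (v - proj_W(v)) · u_2 = 0  (should be 0).
Result: proj_W(v) = (0, 34/21, -4/21, 16/21).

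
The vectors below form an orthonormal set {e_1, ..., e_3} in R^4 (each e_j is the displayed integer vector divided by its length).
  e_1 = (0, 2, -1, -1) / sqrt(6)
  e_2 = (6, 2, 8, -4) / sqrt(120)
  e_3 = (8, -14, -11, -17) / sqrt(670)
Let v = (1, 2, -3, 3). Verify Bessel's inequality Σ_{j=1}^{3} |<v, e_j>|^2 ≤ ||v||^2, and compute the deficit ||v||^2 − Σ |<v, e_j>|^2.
Σ |<v, e_j>|^2 = 1401/134; ||v||^2 = 23; deficit = 1681/134

Write each e_j = u_j / sqrt(<u_j, u_j>) where u_j is the displayed integer vector. Then <v, e_j> = <v, u_j> / sqrt(<u_j, u_j>), so |<v, e_j>|^2 = <v, u_j>^2 / <u_j, u_j>.
Coefficients: <v, e_1> = 4/sqrt(6), <v, e_2> = -26/sqrt(120), <v, e_3> = -38/sqrt(670).
Square and sum: Σ |<v, e_j>|^2 = 1401/134.
Compute ||v||^2 = v·v = 23.
Deficit = 23 − 1401/134 = 1681/134 ≥ 0, confirming Bessel's inequality. (The deficit equals ||v − Σ <v,e_j> e_j||^2, the squared distance from v to span{e_j}.)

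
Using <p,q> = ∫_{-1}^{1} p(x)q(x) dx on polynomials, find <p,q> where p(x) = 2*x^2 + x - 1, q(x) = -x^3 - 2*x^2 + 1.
<p,q> = -4/3

Expand the product: p(x)·q(x) = -2*x^5 - 5*x^4 - x^3 + 4*x^2 + x - 1.
∫_{-1}^{1} of each monomial x^k gives [2/(k+1) if k even, 0 if k odd]. Integrating term-by-term (or equivalently evaluating the antiderivative F(x) = -x^6/3 - x^5 - x^4/4 + 4*x^3/3 + x^2/2 - x at the endpoints):
  F(1) − F(−1) = -3/4 − (7/12) = -4/3.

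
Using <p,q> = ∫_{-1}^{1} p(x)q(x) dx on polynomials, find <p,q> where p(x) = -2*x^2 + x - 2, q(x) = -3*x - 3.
<p,q> = 14

Expand the product: p(x)·q(x) = 6*x^3 + 3*x^2 + 3*x + 6.
∫_{-1}^{1} of each monomial x^k gives [2/(k+1) if k even, 0 if k odd]. Integrating term-by-term (or equivalently evaluating the antiderivative F(x) = 3*x^4/2 + x^3 + 3*x^2/2 + 6*x at the endpoints):
  F(1) − F(−1) = 10 − (-4) = 14.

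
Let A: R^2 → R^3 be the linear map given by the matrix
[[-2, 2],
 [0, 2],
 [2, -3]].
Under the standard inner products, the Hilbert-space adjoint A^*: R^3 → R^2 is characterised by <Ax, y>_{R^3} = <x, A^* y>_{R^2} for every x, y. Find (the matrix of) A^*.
A^* = A^T =
[[-2, 0, 2],
 [2, 2, -3]]

For real matrices with standard dot products, the defining identity <Ax, y> = <x, A^* y> gives (Ax)^T y = x^T (A^*) y, i.e. x^T A^T y = x^T (A^*) y. Since this holds for all x, y, we must have A^* = A^T. Therefore
A^* =
[[-2, 0, 2],
 [2, 2, -3]].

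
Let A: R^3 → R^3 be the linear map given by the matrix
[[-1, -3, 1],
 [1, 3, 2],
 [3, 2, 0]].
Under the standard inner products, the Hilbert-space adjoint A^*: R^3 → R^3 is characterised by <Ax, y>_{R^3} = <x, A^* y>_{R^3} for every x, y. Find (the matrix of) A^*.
A^* = A^T =
[[-1, 1, 3],
 [-3, 3, 2],
 [1, 2, 0]]

For real matrices with standard dot products, the defining identity <Ax, y> = <x, A^* y> gives (Ax)^T y = x^T (A^*) y, i.e. x^T A^T y = x^T (A^*) y. Since this holds for all x, y, we must have A^* = A^T. Therefore
A^* =
[[-1, 1, 3],
 [-3, 3, 2],
 [1, 2, 0]].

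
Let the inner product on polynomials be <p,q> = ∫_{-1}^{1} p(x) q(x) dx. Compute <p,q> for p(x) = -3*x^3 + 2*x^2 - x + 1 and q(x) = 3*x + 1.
<p,q> = -34/15

Expand the product: p(x)·q(x) = -9*x^4 + 3*x^3 - x^2 + 2*x + 1.
∫_{-1}^{1} of each monomial x^k gives [2/(k+1) if k even, 0 if k odd]. Integrating term-by-term (or equivalently evaluating the antiderivative F(x) = -9*x^5/5 + 3*x^4/4 - x^3/3 + x^2 + x at the endpoints):
  F(1) − F(−1) = 37/60 − (173/60) = -34/15.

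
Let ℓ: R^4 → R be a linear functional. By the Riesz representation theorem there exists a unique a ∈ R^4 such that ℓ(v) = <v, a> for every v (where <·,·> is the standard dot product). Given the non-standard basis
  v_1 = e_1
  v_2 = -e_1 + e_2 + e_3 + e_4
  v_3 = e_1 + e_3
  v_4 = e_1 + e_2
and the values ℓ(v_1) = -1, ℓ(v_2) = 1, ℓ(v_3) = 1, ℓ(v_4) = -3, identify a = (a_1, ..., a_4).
a = (-1, -2, 2, 0)

Write a = (a_1, ..., a_4) in the standard basis. For each basis vector v_i, ℓ(v_i) = <v_i, a> is a linear equation in the a_j's. Collect the n equations into a matrix system V a = ℓ, where row i of V is v_i (expressed in the standard basis). Since V is invertible (lower-triangular with 1s on the diagonal, up to permutation), solve by back-substitution:
  V =
[[1, 0, 0, 0],
 [-1, 1, 1, 1],
 [1, 0, 1, 0],
 [1, 1, 0, 0]]
  V a = (-1, 1, 1, -3)
Solving gives a = (-1, -2, 2, 0).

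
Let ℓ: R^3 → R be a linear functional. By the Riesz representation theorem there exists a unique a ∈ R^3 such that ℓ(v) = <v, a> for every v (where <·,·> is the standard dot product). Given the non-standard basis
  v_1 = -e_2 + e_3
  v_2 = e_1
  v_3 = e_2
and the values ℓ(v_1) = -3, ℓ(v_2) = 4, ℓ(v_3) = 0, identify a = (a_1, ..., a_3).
a = (4, 0, -3)

Write a = (a_1, ..., a_3) in the standard basis. For each basis vector v_i, ℓ(v_i) = <v_i, a> is a linear equation in the a_j's. Collect the n equations into a matrix system V a = ℓ, where row i of V is v_i (expressed in the standard basis). Since V is invertible (lower-triangular with 1s on the diagonal, up to permutation), solve by back-substitution:
  V =
[[0, -1, 1],
 [1, 0, 0],
 [0, 1, 0]]
  V a = (-3, 4, 0)
Solving gives a = (4, 0, -3).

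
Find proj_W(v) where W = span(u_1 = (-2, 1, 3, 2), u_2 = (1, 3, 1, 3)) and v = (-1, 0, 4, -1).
proj_W(v) = (-30/13, -6/13, 30/13, 6/13)

Set up U = [u_1 | ... | u_2] ∈ R^(4×2). The projector onto W = col(U) is P = U (U^T U)^(-1) U^T.
Compute U^T U =
  [18, 10]
  [10, 20],
and U^T v = (12, 0).
Solve U^T U · c = U^T v for the coefficients: c = (12/13, -6/13). The projection is proj_W(v) = U c.
Check: (v - proj_W(v)) · u_1 = 0  (should be 0).
Check: (v - proj_W(v)) · u_2 = 0  (should be 0).
Result: proj_W(v) = (-30/13, -6/13, 30/13, 6/13).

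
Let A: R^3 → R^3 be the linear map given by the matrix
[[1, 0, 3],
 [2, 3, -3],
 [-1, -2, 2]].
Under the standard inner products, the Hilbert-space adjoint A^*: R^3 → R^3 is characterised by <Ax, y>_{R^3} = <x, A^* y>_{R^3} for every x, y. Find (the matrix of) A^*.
A^* = A^T =
[[1, 2, -1],
 [0, 3, -2],
 [3, -3, 2]]

For real matrices with standard dot products, the defining identity <Ax, y> = <x, A^* y> gives (Ax)^T y = x^T (A^*) y, i.e. x^T A^T y = x^T (A^*) y. Since this holds for all x, y, we must have A^* = A^T. Therefore
A^* =
[[1, 2, -1],
 [0, 3, -2],
 [3, -3, 2]].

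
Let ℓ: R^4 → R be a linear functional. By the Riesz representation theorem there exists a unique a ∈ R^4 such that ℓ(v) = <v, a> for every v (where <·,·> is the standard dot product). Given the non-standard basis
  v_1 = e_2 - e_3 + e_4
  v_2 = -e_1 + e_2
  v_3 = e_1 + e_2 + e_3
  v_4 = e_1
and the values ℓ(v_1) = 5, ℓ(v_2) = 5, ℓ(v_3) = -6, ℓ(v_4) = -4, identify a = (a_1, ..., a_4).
a = (-4, 1, -3, 1)

Write a = (a_1, ..., a_4) in the standard basis. For each basis vector v_i, ℓ(v_i) = <v_i, a> is a linear equation in the a_j's. Collect the n equations into a matrix system V a = ℓ, where row i of V is v_i (expressed in the standard basis). Since V is invertible (lower-triangular with 1s on the diagonal, up to permutation), solve by back-substitution:
  V =
[[0, 1, -1, 1],
 [-1, 1, 0, 0],
 [1, 1, 1, 0],
 [1, 0, 0, 0]]
  V a = (5, 5, -6, -4)
Solving gives a = (-4, 1, -3, 1).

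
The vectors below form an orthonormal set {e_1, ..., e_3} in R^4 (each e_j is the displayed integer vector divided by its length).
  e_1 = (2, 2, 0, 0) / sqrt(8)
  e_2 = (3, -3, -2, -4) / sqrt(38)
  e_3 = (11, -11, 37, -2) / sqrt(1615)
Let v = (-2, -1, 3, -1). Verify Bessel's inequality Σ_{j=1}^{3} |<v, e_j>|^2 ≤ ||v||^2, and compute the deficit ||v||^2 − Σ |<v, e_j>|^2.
Σ |<v, e_j>|^2 = 58/5; ||v||^2 = 15; deficit = 17/5

Write each e_j = u_j / sqrt(<u_j, u_j>) where u_j is the displayed integer vector. Then <v, e_j> = <v, u_j> / sqrt(<u_j, u_j>), so |<v, e_j>|^2 = <v, u_j>^2 / <u_j, u_j>.
Coefficients: <v, e_1> = -6/sqrt(8), <v, e_2> = -5/sqrt(38), <v, e_3> = 102/sqrt(1615).
Square and sum: Σ |<v, e_j>|^2 = 58/5.
Compute ||v||^2 = v·v = 15.
Deficit = 15 − 58/5 = 17/5 ≥ 0, confirming Bessel's inequality. (The deficit equals ||v − Σ <v,e_j> e_j||^2, the squared distance from v to span{e_j}.)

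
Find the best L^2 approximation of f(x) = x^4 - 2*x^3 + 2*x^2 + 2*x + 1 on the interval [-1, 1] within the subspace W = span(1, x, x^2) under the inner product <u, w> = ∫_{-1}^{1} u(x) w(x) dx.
g(x) = 20*x^2/7 + 4*x/5 + 32/35

The best approximation g ∈ W is the orthogonal projection of f onto W. Writing g = a_0 + a_1 x + a_2 x^2, the coefficients solve the normal equations G · a = b where
  G_{ij} = <φ_i, φ_j> and b_i = <f, φ_i>, with φ_0 = 1, φ_1 = x, φ_2 = x^2.
G =
  [2, 0, 2/3]
  [0, 2/3, 0]
  [2/3, 0, 2/5],
b = (56/15, 8/15, 184/105).
Solving gives a_0 = 32/35, a_1 = 4/5, a_2 = 20/7, so
  g(x) = 20*x^2/7 + 4*x/5 + 32/35.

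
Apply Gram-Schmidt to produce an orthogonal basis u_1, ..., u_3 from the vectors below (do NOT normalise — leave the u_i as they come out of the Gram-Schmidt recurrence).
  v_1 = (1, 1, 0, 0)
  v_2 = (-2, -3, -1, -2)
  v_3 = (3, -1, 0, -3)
Orthogonal basis:
  u_1 = (1, 1, 0, 0)
  u_2 = (1/2, -1/2, -1, -2)
  u_3 = (14/11, -14/11, 16/11, -1/11)

Apply the Gram-Schmidt recurrence
  u_1 = v_1
  u_i = v_i − Σ_{j<i} ((v_i · u_j) / (u_j · u_j)) · u_j.

Step by step this gives:
  u_1 = (1, 1, 0, 0)
  u_2 = (1/2, -1/2, -1, -2)
  u_3 = (14/11, -14/11, 16/11, -1/11)

Orthogonality check:
  u_2 · u_1 = 0 (should be 0)
  u_3 · u_1 = 0 (should be 0)
  u_3 · u_2 = 0 (should be 0)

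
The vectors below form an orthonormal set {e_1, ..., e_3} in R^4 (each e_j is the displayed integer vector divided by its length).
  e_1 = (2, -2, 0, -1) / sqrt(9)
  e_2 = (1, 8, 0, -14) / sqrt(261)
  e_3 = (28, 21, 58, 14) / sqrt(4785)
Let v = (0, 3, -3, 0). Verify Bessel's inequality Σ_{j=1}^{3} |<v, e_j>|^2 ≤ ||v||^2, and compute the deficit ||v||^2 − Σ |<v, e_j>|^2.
Σ |<v, e_j>|^2 = 483/55; ||v||^2 = 18; deficit = 507/55

Write each e_j = u_j / sqrt(<u_j, u_j>) where u_j is the displayed integer vector. Then <v, e_j> = <v, u_j> / sqrt(<u_j, u_j>), so |<v, e_j>|^2 = <v, u_j>^2 / <u_j, u_j>.
Coefficients: <v, e_1> = -6/sqrt(9), <v, e_2> = 24/sqrt(261), <v, e_3> = -111/sqrt(4785).
Square and sum: Σ |<v, e_j>|^2 = 483/55.
Compute ||v||^2 = v·v = 18.
Deficit = 18 − 483/55 = 507/55 ≥ 0, confirming Bessel's inequality. (The deficit equals ||v − Σ <v,e_j> e_j||^2, the squared distance from v to span{e_j}.)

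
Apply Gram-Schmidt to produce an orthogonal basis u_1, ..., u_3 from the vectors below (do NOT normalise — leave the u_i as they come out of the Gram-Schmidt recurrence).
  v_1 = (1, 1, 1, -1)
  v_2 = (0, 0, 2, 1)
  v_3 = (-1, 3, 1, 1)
Orthogonal basis:
  u_1 = (1, 1, 1, -1)
  u_2 = (-1/4, -1/4, 7/4, 5/4)
  u_3 = (-26/19, 50/19, -8/19, 16/19)

Apply the Gram-Schmidt recurrence
  u_1 = v_1
  u_i = v_i − Σ_{j<i} ((v_i · u_j) / (u_j · u_j)) · u_j.

Step by step this gives:
  u_1 = (1, 1, 1, -1)
  u_2 = (-1/4, -1/4, 7/4, 5/4)
  u_3 = (-26/19, 50/19, -8/19, 16/19)

Orthogonality check:
  u_2 · u_1 = 0 (should be 0)
  u_3 · u_1 = 0 (should be 0)
  u_3 · u_2 = 0 (should be 0)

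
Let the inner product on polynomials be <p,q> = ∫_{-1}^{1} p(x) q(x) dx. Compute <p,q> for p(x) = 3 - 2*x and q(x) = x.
<p,q> = -4/3

Expand the product: p(x)·q(x) = -2*x^2 + 3*x.
∫_{-1}^{1} of each monomial x^k gives [2/(k+1) if k even, 0 if k odd]. Integrating term-by-term (or equivalently evaluating the antiderivative F(x) = -2*x^3/3 + 3*x^2/2 at the endpoints):
  F(1) − F(−1) = 5/6 − (13/6) = -4/3.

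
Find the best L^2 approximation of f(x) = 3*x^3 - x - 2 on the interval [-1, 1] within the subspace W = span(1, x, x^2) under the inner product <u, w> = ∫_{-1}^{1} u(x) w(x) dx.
g(x) = 4*x/5 - 2

The best approximation g ∈ W is the orthogonal projection of f onto W. Writing g = a_0 + a_1 x + a_2 x^2, the coefficients solve the normal equations G · a = b where
  G_{ij} = <φ_i, φ_j> and b_i = <f, φ_i>, with φ_0 = 1, φ_1 = x, φ_2 = x^2.
G =
  [2, 0, 2/3]
  [0, 2/3, 0]
  [2/3, 0, 2/5],
b = (-4, 8/15, -4/3).
Solving gives a_0 = -2, a_1 = 4/5, a_2 = 0, so
  g(x) = 4*x/5 - 2.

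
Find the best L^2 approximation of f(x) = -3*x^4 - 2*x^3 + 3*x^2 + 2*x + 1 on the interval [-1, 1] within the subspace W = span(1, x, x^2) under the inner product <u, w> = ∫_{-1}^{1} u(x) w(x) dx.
g(x) = 3*x^2/7 + 4*x/5 + 44/35

The best approximation g ∈ W is the orthogonal projection of f onto W. Writing g = a_0 + a_1 x + a_2 x^2, the coefficients solve the normal equations G · a = b where
  G_{ij} = <φ_i, φ_j> and b_i = <f, φ_i>, with φ_0 = 1, φ_1 = x, φ_2 = x^2.
G =
  [2, 0, 2/3]
  [0, 2/3, 0]
  [2/3, 0, 2/5],
b = (14/5, 8/15, 106/105).
Solving gives a_0 = 44/35, a_1 = 4/5, a_2 = 3/7, so
  g(x) = 3*x^2/7 + 4*x/5 + 44/35.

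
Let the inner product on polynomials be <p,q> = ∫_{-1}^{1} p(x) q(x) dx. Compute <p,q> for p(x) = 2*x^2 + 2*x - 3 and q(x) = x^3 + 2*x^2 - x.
<p,q> = -44/15

Expand the product: p(x)·q(x) = 2*x^5 + 6*x^4 - x^3 - 8*x^2 + 3*x.
∫_{-1}^{1} of each monomial x^k gives [2/(k+1) if k even, 0 if k odd]. Integrating term-by-term (or equivalently evaluating the antiderivative F(x) = x^6/3 + 6*x^5/5 - x^4/4 - 8*x^3/3 + 3*x^2/2 at the endpoints):
  F(1) − F(−1) = 7/60 − (61/20) = -44/15.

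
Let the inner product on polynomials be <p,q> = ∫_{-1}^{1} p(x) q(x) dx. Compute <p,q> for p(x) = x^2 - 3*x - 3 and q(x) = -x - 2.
<p,q> = 38/3

Expand the product: p(x)·q(x) = -x^3 + x^2 + 9*x + 6.
∫_{-1}^{1} of each monomial x^k gives [2/(k+1) if k even, 0 if k odd]. Integrating term-by-term (or equivalently evaluating the antiderivative F(x) = -x^4/4 + x^3/3 + 9*x^2/2 + 6*x at the endpoints):
  F(1) − F(−1) = 127/12 − (-25/12) = 38/3.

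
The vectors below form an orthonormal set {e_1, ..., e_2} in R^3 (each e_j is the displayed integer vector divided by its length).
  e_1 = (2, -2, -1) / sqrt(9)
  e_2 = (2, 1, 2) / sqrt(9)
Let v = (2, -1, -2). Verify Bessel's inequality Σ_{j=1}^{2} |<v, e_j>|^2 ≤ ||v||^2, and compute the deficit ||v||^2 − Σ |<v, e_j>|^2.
Σ |<v, e_j>|^2 = 65/9; ||v||^2 = 9; deficit = 16/9

Write each e_j = u_j / sqrt(<u_j, u_j>) where u_j is the displayed integer vector. Then <v, e_j> = <v, u_j> / sqrt(<u_j, u_j>), so |<v, e_j>|^2 = <v, u_j>^2 / <u_j, u_j>.
Coefficients: <v, e_1> = 8/sqrt(9), <v, e_2> = -1/sqrt(9).
Square and sum: Σ |<v, e_j>|^2 = 65/9.
Compute ||v||^2 = v·v = 9.
Deficit = 9 − 65/9 = 16/9 ≥ 0, confirming Bessel's inequality. (The deficit equals ||v − Σ <v,e_j> e_j||^2, the squared distance from v to span{e_j}.)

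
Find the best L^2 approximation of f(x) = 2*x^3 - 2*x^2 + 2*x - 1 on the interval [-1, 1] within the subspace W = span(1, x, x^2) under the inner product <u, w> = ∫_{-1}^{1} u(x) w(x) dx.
g(x) = -2*x^2 + 16*x/5 - 1

The best approximation g ∈ W is the orthogonal projection of f onto W. Writing g = a_0 + a_1 x + a_2 x^2, the coefficients solve the normal equations G · a = b where
  G_{ij} = <φ_i, φ_j> and b_i = <f, φ_i>, with φ_0 = 1, φ_1 = x, φ_2 = x^2.
G =
  [2, 0, 2/3]
  [0, 2/3, 0]
  [2/3, 0, 2/5],
b = (-10/3, 32/15, -22/15).
Solving gives a_0 = -1, a_1 = 16/5, a_2 = -2, so
  g(x) = -2*x^2 + 16*x/5 - 1.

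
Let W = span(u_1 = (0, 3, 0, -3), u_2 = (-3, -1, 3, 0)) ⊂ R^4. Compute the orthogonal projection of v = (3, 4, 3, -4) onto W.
proj_W(v) = (0, 4, 0, -4)

Set up U = [u_1 | ... | u_2] ∈ R^(4×2). The projector onto W = col(U) is P = U (U^T U)^(-1) U^T.
Compute U^T U =
  [18, -3]
  [-3, 19],
and U^T v = (24, -4).
Solve U^T U · c = U^T v for the coefficients: c = (4/3, 0). The projection is proj_W(v) = U c.
Check: (v - proj_W(v)) · u_1 = 0  (should be 0).
Check: (v - proj_W(v)) · u_2 = 0  (should be 0).
Result: proj_W(v) = (0, 4, 0, -4).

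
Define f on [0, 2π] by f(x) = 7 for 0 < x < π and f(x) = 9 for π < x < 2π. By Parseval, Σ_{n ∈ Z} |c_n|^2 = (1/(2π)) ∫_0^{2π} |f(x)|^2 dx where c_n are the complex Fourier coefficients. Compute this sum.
Σ |c_n|^2 = 65

Parseval equates the L^2 energy of f (normalised by 1/(2π)) with the ℓ^2 sum of its Fourier coefficients: (1/(2π)) ∫_0^{2π} |f|^2 = Σ |c_n|^2.
Compute the left side: (1/(2π)) [∫_0^π 7^2 dx + ∫_π^{2π} 9^2 dx] = (1/(2π)) · (49π + 81π) = (49 + 81)/2 = 65.
So Σ_{n ∈ Z} |c_n|^2 = 65.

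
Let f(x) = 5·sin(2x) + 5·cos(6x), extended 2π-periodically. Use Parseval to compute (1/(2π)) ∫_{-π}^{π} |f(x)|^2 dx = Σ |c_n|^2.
Σ |c_n|^2 = 25

Expand |f|^2 and use orthogonality of {sin(nx), cos(mx)} on [-π, π]:
  ∫_{-π}^{π} sin(nx)^2 dx = π, ∫ cos(mx)^2 dx = π, and cross terms integrate to 0.
So ∫_{-π}^{π} f(x)^2 dx = 5^2 · π + 5^2 · π = (25 + 25)π.
Divide by 2π: (25 + 25)/2 = 25.
By Parseval, this equals Σ |c_n|^2.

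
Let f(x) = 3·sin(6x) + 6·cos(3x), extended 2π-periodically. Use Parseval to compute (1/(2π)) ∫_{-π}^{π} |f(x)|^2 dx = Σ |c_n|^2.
Σ |c_n|^2 = 45/2

Expand |f|^2 and use orthogonality of {sin(nx), cos(mx)} on [-π, π]:
  ∫_{-π}^{π} sin(nx)^2 dx = π, ∫ cos(mx)^2 dx = π, and cross terms integrate to 0.
So ∫_{-π}^{π} f(x)^2 dx = 3^2 · π + 6^2 · π = (9 + 36)π.
Divide by 2π: (9 + 36)/2 = 45/2.
By Parseval, this equals Σ |c_n|^2.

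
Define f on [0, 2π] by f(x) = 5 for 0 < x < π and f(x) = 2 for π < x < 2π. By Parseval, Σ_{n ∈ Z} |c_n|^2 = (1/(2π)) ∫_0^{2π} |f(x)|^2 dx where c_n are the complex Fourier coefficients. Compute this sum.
Σ |c_n|^2 = 29/2

Parseval equates the L^2 energy of f (normalised by 1/(2π)) with the ℓ^2 sum of its Fourier coefficients: (1/(2π)) ∫_0^{2π} |f|^2 = Σ |c_n|^2.
Compute the left side: (1/(2π)) [∫_0^π 5^2 dx + ∫_π^{2π} 2^2 dx] = (1/(2π)) · (25π + 4π) = (25 + 4)/2 = 29/2.
So Σ_{n ∈ Z} |c_n|^2 = 29/2.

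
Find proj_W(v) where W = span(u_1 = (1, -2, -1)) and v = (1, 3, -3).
proj_W(v) = (-1/3, 2/3, 1/3)

Set up U = [u_1 | ... | u_1] ∈ R^(3×1). The projector onto W = col(U) is P = U (U^T U)^(-1) U^T.
Compute U^T U =
  [6],
and U^T v = (-2).
Solve U^T U · c = U^T v for the coefficients: c = (-1/3). The projection is proj_W(v) = U c.
Check: (v - proj_W(v)) · u_1 = 0  (should be 0).
Result: proj_W(v) = (-1/3, 2/3, 1/3).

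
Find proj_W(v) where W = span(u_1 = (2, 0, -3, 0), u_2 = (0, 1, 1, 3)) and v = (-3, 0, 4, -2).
proj_W(v) = (-204/67, -40/67, 266/67, -120/67)

Set up U = [u_1 | ... | u_2] ∈ R^(4×2). The projector onto W = col(U) is P = U (U^T U)^(-1) U^T.
Compute U^T U =
  [13, -3]
  [-3, 11],
and U^T v = (-18, -2).
Solve U^T U · c = U^T v for the coefficients: c = (-102/67, -40/67). The projection is proj_W(v) = U c.
Check: (v - proj_W(v)) · u_1 = 0  (should be 0).
Check: (v - proj_W(v)) · u_2 = 0  (should be 0).
Result: proj_W(v) = (-204/67, -40/67, 266/67, -120/67).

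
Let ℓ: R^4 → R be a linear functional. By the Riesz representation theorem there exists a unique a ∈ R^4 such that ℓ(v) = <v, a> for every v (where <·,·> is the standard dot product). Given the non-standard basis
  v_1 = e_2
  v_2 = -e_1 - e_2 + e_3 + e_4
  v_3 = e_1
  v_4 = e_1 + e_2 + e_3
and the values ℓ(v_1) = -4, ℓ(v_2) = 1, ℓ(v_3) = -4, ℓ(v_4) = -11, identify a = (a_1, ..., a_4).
a = (-4, -4, -3, -4)

Write a = (a_1, ..., a_4) in the standard basis. For each basis vector v_i, ℓ(v_i) = <v_i, a> is a linear equation in the a_j's. Collect the n equations into a matrix system V a = ℓ, where row i of V is v_i (expressed in the standard basis). Since V is invertible (lower-triangular with 1s on the diagonal, up to permutation), solve by back-substitution:
  V =
[[0, 1, 0, 0],
 [-1, -1, 1, 1],
 [1, 0, 0, 0],
 [1, 1, 1, 0]]
  V a = (-4, 1, -4, -11)
Solving gives a = (-4, -4, -3, -4).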